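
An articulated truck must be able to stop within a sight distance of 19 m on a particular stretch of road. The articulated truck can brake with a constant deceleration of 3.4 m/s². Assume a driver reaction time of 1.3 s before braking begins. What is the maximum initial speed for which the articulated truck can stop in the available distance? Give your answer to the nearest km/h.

Stopping distance: v·t_r + v²/(2a) = 19 with t_r = 1.3 s and a = 3.400 m/s².
So v² + 8.840 v − 129.20 = 0.
Positive root: v = −a·t_r + √((a·t_r)² + 2a·d) = −4.420 + √(19.536 + 129.20) = 7.7757 m/s.
7.7757 m/s × 3.6 = 27.993 km/h.

Maximum speed ≈ 28 km/h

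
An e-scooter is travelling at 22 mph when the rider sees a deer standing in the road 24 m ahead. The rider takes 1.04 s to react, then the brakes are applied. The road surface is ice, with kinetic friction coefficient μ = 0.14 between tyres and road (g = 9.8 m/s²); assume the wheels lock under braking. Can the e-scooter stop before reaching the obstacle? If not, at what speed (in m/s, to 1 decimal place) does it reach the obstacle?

No — it strikes the obstacle at 7.7 m/s

22 mph × 0.44704 = 9.8349 m/s.
a = μg = 0.14 × 9.8 = 1.372 m/s².
Reaction distance = 9.8349 × 1.04 = 10.228 m.
Braking distance needed to stop: v²/(2a) = 96.725 / 2.744 = 35.250 m, so total needed = 10.228 + 35.250 = 45.478 m > 24 m — it cannot stop.
Distance remaining when braking begins: 24 − 10.228 = 13.772 m.
v² = v₀² − 2a·d = 96.725 − 2 × 1.372 × 13.772 = 58.935 m²/s².
v = √58.935 = 7.677 m/s.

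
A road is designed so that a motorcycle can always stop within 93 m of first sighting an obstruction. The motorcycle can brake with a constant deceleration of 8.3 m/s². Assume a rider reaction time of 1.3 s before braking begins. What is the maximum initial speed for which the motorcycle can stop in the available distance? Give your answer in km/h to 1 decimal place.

Stopping distance: v·t_r + v²/(2a) = 93 with t_r = 1.3 s and a = 8.300 m/s².
So v² + 21.580 v − 1543.80 = 0.
Positive root: v = −a·t_r + √((a·t_r)² + 2a·d) = −10.790 + √(116.424 + 1543.80) = 29.9558 m/s.
29.9558 m/s × 3.6 = 107.841 km/h.

Maximum speed ≈ 107.8 km/h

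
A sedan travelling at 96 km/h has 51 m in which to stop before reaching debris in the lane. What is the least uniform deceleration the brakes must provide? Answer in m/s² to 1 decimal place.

96 km/h ÷ 3.6 = 26.6667 m/s.
v² = 2a·d ⇒ a = v²/(2d) = 26.6667² / (2 × 51.000) = 711.113 / 102.000 = 6.9717 m/s².

Required deceleration ≈ 7.0 m/s²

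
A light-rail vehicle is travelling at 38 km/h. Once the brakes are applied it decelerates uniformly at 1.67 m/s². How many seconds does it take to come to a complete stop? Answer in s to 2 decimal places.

38 km/h ÷ 3.6 = 10.5556 m/s.
Braking time = v/a = 10.5556 / 1.670 = 6.321 s.

Braking time ≈ 6.32 s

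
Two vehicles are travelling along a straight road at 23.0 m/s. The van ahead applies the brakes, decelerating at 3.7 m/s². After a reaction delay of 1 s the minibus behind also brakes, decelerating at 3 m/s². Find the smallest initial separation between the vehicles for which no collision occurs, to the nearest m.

Leader travels v²/(2a_L) = 529.000 / 7.400 = 71.486 m before stopping.
Follower covers v·t_r = 23.0000 × 1 = 23.000 m while reacting, then v²/(2a_F) = 529.000 / 6.000 = 88.167 m while braking, for a total of 23.000 + 88.167 = 111.167 m.
Since a_F ≤ a_L and the follower starts braking later, the follower is never slower than the leader, so the closest approach is when both have stopped.
Minimum gap = 111.167 − 71.486 = 39.681 m.

Minimum gap ≈ 40 m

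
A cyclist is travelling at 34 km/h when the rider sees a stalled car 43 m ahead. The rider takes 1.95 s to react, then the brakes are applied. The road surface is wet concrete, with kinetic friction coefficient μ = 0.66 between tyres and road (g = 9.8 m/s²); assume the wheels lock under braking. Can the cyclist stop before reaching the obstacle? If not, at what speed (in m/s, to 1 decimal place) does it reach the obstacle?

Yes — it stops about 17.7 m short of the obstacle, so it never reaches it

34 km/h ÷ 3.6 = 9.4444 m/s.
a = μg = 0.66 × 9.8 = 6.468 m/s².
Reaction distance = 9.4444 × 1.95 = 18.417 m.
Braking distance = v²/(2a) = 89.197 / 12.936 = 6.895 m.
Total stopping distance = 18.417 + 6.895 = 25.312 m, vs 43 m available — it stops with 43 − 25.312 = 17.688 m to spare.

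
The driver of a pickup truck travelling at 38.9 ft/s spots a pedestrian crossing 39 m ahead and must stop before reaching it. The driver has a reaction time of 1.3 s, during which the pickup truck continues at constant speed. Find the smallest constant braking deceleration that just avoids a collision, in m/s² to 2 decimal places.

Required deceleration ≈ 2.98 m/s²

38.9 ft/s × 0.3048 = 11.8567 m/s.
Distance covered during reaction = 11.8567 × 1.3 = 15.414 m.
Distance available for braking: 39 − 15.414 = 23.586 m.
v² = 2a·d ⇒ a = v²/(2d) = 11.8567² / (2 × 23.586) = 140.581 / 47.172 = 2.9802 m/s².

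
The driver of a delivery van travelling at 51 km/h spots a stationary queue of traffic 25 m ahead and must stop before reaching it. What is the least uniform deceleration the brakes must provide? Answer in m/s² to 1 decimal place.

51 km/h ÷ 3.6 = 14.1667 m/s.
v² = 2a·d ⇒ a = v²/(2d) = 14.1667² / (2 × 25.000) = 200.695 / 50.000 = 4.0139 m/s².

Required deceleration ≈ 4.0 m/s²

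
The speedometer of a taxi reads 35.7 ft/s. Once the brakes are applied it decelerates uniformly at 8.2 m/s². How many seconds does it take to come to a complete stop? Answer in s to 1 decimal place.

Braking time ≈ 1.3 s

35.7 ft/s × 0.3048 = 10.8814 m/s.
Braking time = v/a = 10.8814 / 8.200 = 1.327 s.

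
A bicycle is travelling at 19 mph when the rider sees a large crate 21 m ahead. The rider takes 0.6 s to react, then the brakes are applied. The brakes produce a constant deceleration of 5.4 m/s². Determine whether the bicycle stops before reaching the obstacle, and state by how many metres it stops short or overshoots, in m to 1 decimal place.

Yes — it stops 9.2 m short of the obstacle

19 mph × 0.44704 = 8.4938 m/s.
Reaction distance = 8.4938 × 0.6 = 5.096 m.
Braking distance = v²/(2a) = 72.145 / 10.800 = 6.680 m.
Total stopping distance = 5.096 + 6.680 = 11.776 m, vs 21 m available — it stops with 21 − 11.776 = 9.224 m to spare.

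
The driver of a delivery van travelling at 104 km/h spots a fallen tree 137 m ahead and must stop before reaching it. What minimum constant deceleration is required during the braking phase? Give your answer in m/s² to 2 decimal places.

104 km/h ÷ 3.6 = 28.8889 m/s.
v² = 2a·d ⇒ a = v²/(2d) = 28.8889² / (2 × 137.000) = 834.569 / 274.000 = 3.0459 m/s².

Required deceleration ≈ 3.05 m/s²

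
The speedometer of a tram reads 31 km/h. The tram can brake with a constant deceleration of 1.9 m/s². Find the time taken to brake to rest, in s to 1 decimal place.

Braking time ≈ 4.5 s

31 km/h ÷ 3.6 = 8.6111 m/s.
Braking time = v/a = 8.6111 / 1.900 = 4.532 s.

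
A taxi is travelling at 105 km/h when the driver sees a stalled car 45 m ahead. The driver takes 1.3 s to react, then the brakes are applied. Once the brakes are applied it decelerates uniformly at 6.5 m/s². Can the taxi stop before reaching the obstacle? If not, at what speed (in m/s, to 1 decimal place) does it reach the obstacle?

No — it strikes the obstacle at 27.5 m/s

105 km/h ÷ 3.6 = 29.1667 m/s.
Reaction distance = 29.1667 × 1.3 = 37.917 m.
Braking distance needed to stop: v²/(2a) = 850.696 / 13.000 = 65.438 m, so total needed = 37.917 + 65.438 = 103.355 m > 45 m — it cannot stop.
Distance remaining when braking begins: 45 − 37.917 = 7.083 m.
v² = v₀² − 2a·d = 850.696 − 2 × 6.500 × 7.083 = 758.617 m²/s².
v = √758.617 = 27.543 m/s.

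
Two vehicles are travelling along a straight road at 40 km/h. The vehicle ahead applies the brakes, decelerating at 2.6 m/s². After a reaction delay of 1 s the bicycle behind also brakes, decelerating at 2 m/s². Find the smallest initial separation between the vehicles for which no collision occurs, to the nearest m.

Minimum gap ≈ 18 m

40 km/h ÷ 3.6 = 11.1111 m/s.
Leader travels v²/(2a_L) = 123.457 / 5.200 = 23.742 m before stopping.
Follower covers v·t_r = 11.1111 × 1 = 11.111 m while reacting, then v²/(2a_F) = 123.457 / 4.000 = 30.864 m while braking, for a total of 11.111 + 30.864 = 41.975 m.
Since a_F ≤ a_L and the follower starts braking later, the follower is never slower than the leader, so the closest approach is when both have stopped.
Minimum gap = 41.975 − 23.742 = 18.233 m.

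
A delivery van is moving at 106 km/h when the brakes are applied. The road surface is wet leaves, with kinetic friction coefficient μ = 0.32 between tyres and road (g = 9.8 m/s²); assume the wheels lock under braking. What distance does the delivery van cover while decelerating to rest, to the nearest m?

Braking distance ≈ 138 m

106 km/h ÷ 3.6 = 29.4444 m/s.
a = μg = 0.32 × 9.8 = 3.136 m/s².
Braking distance = v²/(2a) = 29.4444² / (2 × 3.136) = 866.973 / 6.272 = 138.229 m.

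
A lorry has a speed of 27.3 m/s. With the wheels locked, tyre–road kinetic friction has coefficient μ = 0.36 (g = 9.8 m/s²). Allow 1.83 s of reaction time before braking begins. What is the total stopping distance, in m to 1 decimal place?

a = μg = 0.36 × 9.8 = 3.528 m/s².
Reaction distance = v·t_r = 27.3000 × 1.83 = 49.959 m.
Braking distance = v²/(2a) = 27.3000² / (2 × 3.528) = 745.290 / 7.056 = 105.625 m.
Total = 49.959 + 105.625 = 155.584 m.

Total stopping distance ≈ 155.6 m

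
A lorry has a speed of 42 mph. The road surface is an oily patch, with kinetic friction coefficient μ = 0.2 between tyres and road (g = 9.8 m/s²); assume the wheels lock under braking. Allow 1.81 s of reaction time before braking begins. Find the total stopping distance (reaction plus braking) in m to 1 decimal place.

42 mph × 0.44704 = 18.7757 m/s.
a = μg = 0.2 × 9.8 = 1.960 m/s².
Reaction distance = v·t_r = 18.7757 × 1.81 = 33.984 m.
Braking distance = v²/(2a) = 18.7757² / (2 × 1.960) = 352.527 / 3.920 = 89.930 m.
Total = 33.984 + 89.930 = 123.914 m.

Total stopping distance ≈ 123.9 m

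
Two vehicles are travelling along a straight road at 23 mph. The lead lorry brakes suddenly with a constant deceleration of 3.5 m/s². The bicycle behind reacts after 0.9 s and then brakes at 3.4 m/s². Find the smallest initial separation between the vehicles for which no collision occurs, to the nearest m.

23 mph × 0.44704 = 10.2819 m/s.
Leader travels v²/(2a_L) = 105.717 / 7.000 = 15.102 m before stopping.
Follower covers v·t_r = 10.2819 × 0.9 = 9.254 m while reacting, then v²/(2a_F) = 105.717 / 6.800 = 15.547 m while braking, for a total of 9.254 + 15.547 = 24.801 m.
Since a_F ≤ a_L and the follower starts braking later, the follower is never slower than the leader, so the closest approach is when both have stopped.
Minimum gap = 24.801 − 15.102 = 9.699 m.

Minimum gap ≈ 10 m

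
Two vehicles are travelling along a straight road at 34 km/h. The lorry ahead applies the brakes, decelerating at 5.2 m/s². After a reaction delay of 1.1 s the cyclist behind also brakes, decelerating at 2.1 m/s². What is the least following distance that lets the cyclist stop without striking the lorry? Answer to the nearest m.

34 km/h ÷ 3.6 = 9.4444 m/s.
Leader travels v²/(2a_L) = 89.197 / 10.400 = 8.577 m before stopping.
Follower covers v·t_r = 9.4444 × 1.1 = 10.389 m while reacting, then v²/(2a_F) = 89.197 / 4.200 = 21.237 m while braking, for a total of 10.389 + 21.237 = 31.626 m.
Since a_F ≤ a_L and the follower starts braking later, the follower is never slower than the leader, so the closest approach is when both have stopped.
Minimum gap = 31.626 − 8.577 = 23.049 m.

Minimum gap ≈ 23 m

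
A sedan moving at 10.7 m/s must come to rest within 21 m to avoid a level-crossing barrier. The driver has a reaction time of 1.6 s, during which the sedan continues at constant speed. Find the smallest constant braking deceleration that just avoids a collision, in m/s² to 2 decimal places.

Distance covered during reaction = 10.7000 × 1.6 = 17.120 m.
Distance available for braking: 21 − 17.120 = 3.880 m.
v² = 2a·d ⇒ a = v²/(2d) = 10.7000² / (2 × 3.880) = 114.490 / 7.760 = 14.7539 m/s².

Required deceleration ≈ 14.75 m/s²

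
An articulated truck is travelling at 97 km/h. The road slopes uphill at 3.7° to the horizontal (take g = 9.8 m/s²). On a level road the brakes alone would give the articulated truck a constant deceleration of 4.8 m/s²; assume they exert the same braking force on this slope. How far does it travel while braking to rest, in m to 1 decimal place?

Braking distance ≈ 66.8 m

97 km/h ÷ 3.6 = 26.9444 m/s.
Gravity along the uphill slope adds to the braking deceleration: a_eff = 4.800 + 9.8·sin 3.7° = 4.800 + 0.632 = 5.432 m/s².
Braking distance = v²/(2a) = 26.9444² / (2 × 5.432) = 726.001 / 10.864 = 66.826 m.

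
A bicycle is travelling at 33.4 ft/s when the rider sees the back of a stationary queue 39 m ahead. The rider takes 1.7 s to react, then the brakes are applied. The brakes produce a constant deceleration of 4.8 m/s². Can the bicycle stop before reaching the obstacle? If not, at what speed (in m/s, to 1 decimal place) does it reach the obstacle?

Yes — it stops about 10.9 m short of the obstacle, so it never reaches it

33.4 ft/s × 0.3048 = 10.1803 m/s.
Reaction distance = 10.1803 × 1.7 = 17.307 m.
Braking distance = v²/(2a) = 103.639 / 9.600 = 10.796 m.
Total stopping distance = 17.307 + 10.796 = 28.103 m, vs 39 m available — it stops with 39 − 28.103 = 10.897 m to spare.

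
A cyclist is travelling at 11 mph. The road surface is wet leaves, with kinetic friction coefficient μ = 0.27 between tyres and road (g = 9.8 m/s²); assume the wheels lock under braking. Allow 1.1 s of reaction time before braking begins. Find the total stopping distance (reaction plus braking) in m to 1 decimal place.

Total stopping distance ≈ 10.0 m

11 mph × 0.44704 = 4.9174 m/s.
a = μg = 0.27 × 9.8 = 2.646 m/s².
Reaction distance = v·t_r = 4.9174 × 1.1 = 5.409 m.
Braking distance = v²/(2a) = 4.9174² / (2 × 2.646) = 24.181 / 5.292 = 4.569 m.
Total = 5.409 + 4.569 = 9.978 m.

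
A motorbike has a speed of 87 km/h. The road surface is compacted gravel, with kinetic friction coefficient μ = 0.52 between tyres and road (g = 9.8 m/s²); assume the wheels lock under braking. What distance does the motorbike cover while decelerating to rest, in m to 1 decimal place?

87 km/h ÷ 3.6 = 24.1667 m/s.
a = μg = 0.52 × 9.8 = 5.096 m/s².
Braking distance = v²/(2a) = 24.1667² / (2 × 5.096) = 584.029 / 10.192 = 57.303 m.

Braking distance ≈ 57.3 m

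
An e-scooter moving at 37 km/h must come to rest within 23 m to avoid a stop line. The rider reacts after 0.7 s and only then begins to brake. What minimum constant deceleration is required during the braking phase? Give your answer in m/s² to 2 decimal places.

37 km/h ÷ 3.6 = 10.2778 m/s.
Distance covered during reaction = 10.2778 × 0.7 = 7.194 m.
Distance available for braking: 23 − 7.194 = 15.806 m.
v² = 2a·d ⇒ a = v²/(2d) = 10.2778² / (2 × 15.806) = 105.633 / 31.612 = 3.3415 m/s².

Required deceleration ≈ 3.34 m/s²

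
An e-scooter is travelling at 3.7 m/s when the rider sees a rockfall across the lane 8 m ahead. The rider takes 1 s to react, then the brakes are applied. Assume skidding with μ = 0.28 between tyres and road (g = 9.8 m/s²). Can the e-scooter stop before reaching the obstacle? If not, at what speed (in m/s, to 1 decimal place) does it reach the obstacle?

a = μg = 0.28 × 9.8 = 2.744 m/s².
Reaction distance = 3.7000 × 1 = 3.700 m.
Braking distance = v²/(2a) = 13.690 / 5.488 = 2.495 m.
Total stopping distance = 3.700 + 2.495 = 6.195 m, vs 8 m available — it stops with 8 − 6.195 = 1.805 m to spare.

Yes — it stops about 1.8 m short of the obstacle, so it never reaches it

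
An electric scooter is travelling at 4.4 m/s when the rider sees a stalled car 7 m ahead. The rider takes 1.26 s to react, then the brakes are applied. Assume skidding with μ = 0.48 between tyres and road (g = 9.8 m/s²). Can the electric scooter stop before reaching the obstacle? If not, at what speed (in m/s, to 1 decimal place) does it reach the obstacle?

No — it strikes the obstacle at 2.4 m/s

a = μg = 0.48 × 9.8 = 4.704 m/s².
Reaction distance = 4.4000 × 1.26 = 5.544 m.
Braking distance needed to stop: v²/(2a) = 19.360 / 9.408 = 2.058 m, so total needed = 5.544 + 2.058 = 7.602 m > 7 m — it cannot stop.
Distance remaining when braking begins: 7 − 5.544 = 1.456 m.
v² = v₀² − 2a·d = 19.360 − 2 × 4.704 × 1.456 = 5.662 m²/s².
v = √5.662 = 2.379 m/s.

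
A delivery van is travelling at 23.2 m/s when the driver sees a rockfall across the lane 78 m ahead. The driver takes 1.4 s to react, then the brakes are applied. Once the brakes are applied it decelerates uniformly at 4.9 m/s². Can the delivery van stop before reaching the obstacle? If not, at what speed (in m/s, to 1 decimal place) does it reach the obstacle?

No — it strikes the obstacle at 9.6 m/s

Reaction distance = 23.2000 × 1.4 = 32.480 m.
Braking distance needed to stop: v²/(2a) = 538.240 / 9.800 = 54.922 m, so total needed = 32.480 + 54.922 = 87.402 m > 78 m — it cannot stop.
Distance remaining when braking begins: 78 − 32.480 = 45.520 m.
v² = v₀² − 2a·d = 538.240 − 2 × 4.900 × 45.520 = 92.144 m²/s².
v = √92.144 = 9.599 m/s.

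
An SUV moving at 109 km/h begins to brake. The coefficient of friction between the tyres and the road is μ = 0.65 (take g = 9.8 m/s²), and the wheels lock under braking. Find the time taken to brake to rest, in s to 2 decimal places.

Braking time ≈ 4.75 s

109 km/h ÷ 3.6 = 30.2778 m/s.
a = μg = 0.65 × 9.8 = 6.370 m/s².
Braking time = v/a = 30.2778 / 6.370 = 4.753 s.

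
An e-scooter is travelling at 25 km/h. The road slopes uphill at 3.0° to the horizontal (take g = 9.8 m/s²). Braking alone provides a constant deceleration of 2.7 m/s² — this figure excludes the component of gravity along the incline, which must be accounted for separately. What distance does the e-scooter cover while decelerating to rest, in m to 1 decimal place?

Braking distance ≈ 7.5 m

25 km/h ÷ 3.6 = 6.9444 m/s.
Gravity along the uphill slope adds to the braking deceleration: a_eff = 2.700 + 9.8·sin 3.0° = 2.700 + 0.513 = 3.213 m/s².
Braking distance = v²/(2a) = 6.9444² / (2 × 3.213) = 48.225 / 6.426 = 7.505 m.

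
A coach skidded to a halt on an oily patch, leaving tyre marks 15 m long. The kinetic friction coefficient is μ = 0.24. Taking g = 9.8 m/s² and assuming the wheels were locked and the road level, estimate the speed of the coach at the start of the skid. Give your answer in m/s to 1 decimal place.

Initial speed ≈ 8.4 m/s

Deceleration a = μg = 0.24 × 9.8 = 2.352 m/s².
v = √(2a·d) = √(2 × 2.352 × 15) = √70.560 = 8.4000 m/s.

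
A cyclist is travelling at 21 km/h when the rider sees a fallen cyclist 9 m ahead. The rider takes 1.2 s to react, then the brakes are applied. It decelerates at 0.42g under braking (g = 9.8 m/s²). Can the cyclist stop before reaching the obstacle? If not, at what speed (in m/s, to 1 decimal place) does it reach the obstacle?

21 km/h ÷ 3.6 = 5.8333 m/s.
a = 0.42 × 9.8 = 4.116 m/s².
Reaction distance = 5.8333 × 1.2 = 7.000 m.
Braking distance needed to stop: v²/(2a) = 34.027 / 8.232 = 4.134 m, so total needed = 7.000 + 4.134 = 11.134 m > 9 m — it cannot stop.
Distance remaining when braking begins: 9 − 7.000 = 2.000 m.
v² = v₀² − 2a·d = 34.027 − 2 × 4.116 × 2.000 = 17.563 m²/s².
v = √17.563 = 4.191 m/s.

No — it strikes the obstacle at 4.2 m/s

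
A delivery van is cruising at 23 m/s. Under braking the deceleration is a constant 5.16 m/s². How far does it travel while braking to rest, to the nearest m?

Braking distance = v²/(2a) = 23.0000² / (2 × 5.160) = 529.000 / 10.320 = 51.260 m.

Braking distance ≈ 51 m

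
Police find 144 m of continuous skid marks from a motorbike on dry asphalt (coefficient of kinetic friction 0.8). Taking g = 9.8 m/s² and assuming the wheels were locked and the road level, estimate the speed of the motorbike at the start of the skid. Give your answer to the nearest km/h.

Deceleration a = μg = 0.8 × 9.8 = 7.840 m/s².
v = √(2a·d) = √(2 × 7.840 × 144) = √2257.920 = 47.5176 m/s.
= 47.5176 × 3.6 = 171.063 km/h.

Initial speed ≈ 171 km/h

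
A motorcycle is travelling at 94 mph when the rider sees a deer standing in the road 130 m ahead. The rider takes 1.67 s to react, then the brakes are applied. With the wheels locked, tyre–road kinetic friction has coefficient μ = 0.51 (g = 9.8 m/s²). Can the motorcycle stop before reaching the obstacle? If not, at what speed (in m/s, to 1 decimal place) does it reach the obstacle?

94 mph × 0.44704 = 42.0218 m/s.
a = μg = 0.51 × 9.8 = 4.998 m/s².
Reaction distance = 42.0218 × 1.67 = 70.176 m.
Braking distance needed to stop: v²/(2a) = 1765.832 / 9.996 = 176.654 m, so total needed = 70.176 + 176.654 = 246.830 m > 130 m — it cannot stop.
Distance remaining when braking begins: 130 − 70.176 = 59.824 m.
v² = v₀² − 2a·d = 1765.832 − 2 × 4.998 × 59.824 = 1167.831 m²/s².
v = √1167.831 = 34.174 m/s.

No — it strikes the obstacle at 34.2 m/s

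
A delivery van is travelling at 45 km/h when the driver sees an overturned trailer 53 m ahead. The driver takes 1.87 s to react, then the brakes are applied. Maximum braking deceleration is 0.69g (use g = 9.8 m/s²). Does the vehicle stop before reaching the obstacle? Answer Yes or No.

Yes

45 km/h ÷ 3.6 = 12.5000 m/s.
a = 0.69 × 9.8 = 6.762 m/s².
Reaction distance = 12.5000 × 1.87 = 23.375 m.
Braking distance = v²/(2a) = 156.250 / 13.524 = 11.554 m.
Total stopping distance = 23.375 + 11.554 = 34.929 m, vs 53 m available — it stops with 53 − 34.929 = 18.071 m to spare.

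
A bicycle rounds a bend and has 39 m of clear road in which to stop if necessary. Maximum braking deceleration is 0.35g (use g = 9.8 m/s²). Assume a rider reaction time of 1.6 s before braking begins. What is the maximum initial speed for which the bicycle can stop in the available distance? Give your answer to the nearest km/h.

a = 0.35 × 9.8 = 3.430 m/s².
Stopping distance: v·t_r + v²/(2a) = 39 with t_r = 1.6 s and a = 3.430 m/s².
So v² + 10.976 v − 267.54 = 0.
Positive root: v = −a·t_r + √((a·t_r)² + 2a·d) = −5.488 + √(30.118 + 267.54) = 11.7648 m/s.
11.7648 m/s × 3.6 = 42.353 km/h.

Maximum speed ≈ 42 km/h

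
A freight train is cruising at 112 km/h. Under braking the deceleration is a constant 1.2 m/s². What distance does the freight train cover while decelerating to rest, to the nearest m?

Braking distance ≈ 403 m

112 km/h ÷ 3.6 = 31.1111 m/s.
Braking distance = v²/(2a) = 31.1111² / (2 × 1.200) = 967.901 / 2.400 = 403.292 m.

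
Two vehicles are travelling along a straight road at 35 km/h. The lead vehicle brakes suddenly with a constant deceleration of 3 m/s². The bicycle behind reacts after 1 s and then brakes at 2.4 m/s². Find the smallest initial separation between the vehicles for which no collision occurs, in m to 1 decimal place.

Minimum gap ≈ 13.7 m

35 km/h ÷ 3.6 = 9.7222 m/s.
Leader travels v²/(2a_L) = 94.521 / 6.000 = 15.754 m before stopping.
Follower covers v·t_r = 9.7222 × 1 = 9.722 m while reacting, then v²/(2a_F) = 94.521 / 4.800 = 19.692 m while braking, for a total of 9.722 + 19.692 = 29.414 m.
Since a_F ≤ a_L and the follower starts braking later, the follower is never slower than the leader, so the closest approach is when both have stopped.
Minimum gap = 29.414 − 15.754 = 13.660 m.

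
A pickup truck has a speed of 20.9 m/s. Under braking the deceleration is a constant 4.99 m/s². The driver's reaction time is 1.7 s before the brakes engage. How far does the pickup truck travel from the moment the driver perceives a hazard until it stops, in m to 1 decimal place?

Reaction distance = v·t_r = 20.9000 × 1.7 = 35.530 m.
Braking distance = v²/(2a) = 20.9000² / (2 × 4.990) = 436.810 / 9.980 = 43.769 m.
Total = 35.530 + 43.769 = 79.299 m.

Total stopping distance ≈ 79.3 m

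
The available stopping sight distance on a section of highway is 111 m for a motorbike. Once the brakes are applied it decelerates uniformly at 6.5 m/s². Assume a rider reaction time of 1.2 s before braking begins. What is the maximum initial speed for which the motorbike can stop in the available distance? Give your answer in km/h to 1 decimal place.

Maximum speed ≈ 111.5 km/h

Stopping distance: v·t_r + v²/(2a) = 111 with t_r = 1.2 s and a = 6.500 m/s².
So v² + 15.600 v − 1443.00 = 0.
Positive root: v = −a·t_r + √((a·t_r)² + 2a·d) = −7.800 + √(60.840 + 1443.00) = 30.9794 m/s.
30.9794 m/s × 3.6 = 111.526 km/h.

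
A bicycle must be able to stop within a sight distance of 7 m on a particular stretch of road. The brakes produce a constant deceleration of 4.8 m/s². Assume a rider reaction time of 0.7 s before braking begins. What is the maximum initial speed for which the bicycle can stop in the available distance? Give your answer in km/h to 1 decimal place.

Maximum speed ≈ 19.8 km/h

Stopping distance: v·t_r + v²/(2a) = 7 with t_r = 0.7 s and a = 4.800 m/s².
So v² + 6.720 v − 67.20 = 0.
Positive root: v = −a·t_r + √((a·t_r)² + 2a·d) = −3.360 + √(11.290 + 67.20) = 5.4995 m/s.
5.4995 m/s × 3.6 = 19.798 km/h.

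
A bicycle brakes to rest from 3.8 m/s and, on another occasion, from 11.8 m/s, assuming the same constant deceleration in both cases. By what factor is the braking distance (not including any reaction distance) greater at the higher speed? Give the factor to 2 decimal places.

Braking distance d = v²/(2a), so with a fixed, d ∝ v².
Factor = (11.8/3.8)² = 3.1053² = 9.6429.

Factor ≈ 9.64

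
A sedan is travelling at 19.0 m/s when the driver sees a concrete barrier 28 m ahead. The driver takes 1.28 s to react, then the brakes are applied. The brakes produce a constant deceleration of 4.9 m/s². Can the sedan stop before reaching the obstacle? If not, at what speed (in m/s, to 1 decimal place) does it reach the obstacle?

Reaction distance = 19.0000 × 1.28 = 24.320 m.
Braking distance needed to stop: v²/(2a) = 361.000 / 9.800 = 36.837 m, so total needed = 24.320 + 36.837 = 61.157 m > 28 m — it cannot stop.
Distance remaining when braking begins: 28 − 24.320 = 3.680 m.
v² = v₀² − 2a·d = 361.000 − 2 × 4.900 × 3.680 = 324.936 m²/s².
v = √324.936 = 18.026 m/s.

No — it strikes the obstacle at 18.0 m/s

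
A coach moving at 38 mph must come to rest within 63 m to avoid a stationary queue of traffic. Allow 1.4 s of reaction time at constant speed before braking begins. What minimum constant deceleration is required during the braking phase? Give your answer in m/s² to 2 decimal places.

38 mph × 0.44704 = 16.9875 m/s.
Distance covered during reaction = 16.9875 × 1.4 = 23.782 m.
Distance available for braking: 63 − 23.782 = 39.218 m.
v² = 2a·d ⇒ a = v²/(2d) = 16.9875² / (2 × 39.218) = 288.575 / 78.436 = 3.6791 m/s².

Required deceleration ≈ 3.68 m/s²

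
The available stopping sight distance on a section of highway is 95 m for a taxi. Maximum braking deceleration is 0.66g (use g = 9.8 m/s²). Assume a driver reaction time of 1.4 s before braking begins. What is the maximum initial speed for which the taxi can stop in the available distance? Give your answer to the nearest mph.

a = 0.66 × 9.8 = 6.468 m/s².
Stopping distance: v·t_r + v²/(2a) = 95 with t_r = 1.4 s and a = 6.468 m/s².
So v² + 18.110 v − 1228.92 = 0.
Positive root: v = −a·t_r + √((a·t_r)² + 2a·d) = −9.055 + √(81.993 + 1228.92) = 27.1515 m/s.
27.1515 m/s ÷ 0.44704 = 60.736 mph.

Maximum speed ≈ 61 mph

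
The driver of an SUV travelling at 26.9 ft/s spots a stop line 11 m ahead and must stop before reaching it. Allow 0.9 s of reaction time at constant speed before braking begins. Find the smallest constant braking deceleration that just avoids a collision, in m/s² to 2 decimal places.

Required deceleration ≈ 9.28 m/s²

26.9 ft/s × 0.3048 = 8.1991 m/s.
Distance covered during reaction = 8.1991 × 0.9 = 7.379 m.
Distance available for braking: 11 − 7.379 = 3.621 m.
v² = 2a·d ⇒ a = v²/(2d) = 8.1991² / (2 × 3.621) = 67.225 / 7.242 = 9.2827 m/s².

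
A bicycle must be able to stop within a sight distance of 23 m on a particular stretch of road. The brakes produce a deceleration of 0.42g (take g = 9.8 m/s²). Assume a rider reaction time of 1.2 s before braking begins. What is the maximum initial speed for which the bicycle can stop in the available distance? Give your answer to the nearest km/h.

a = 0.42 × 9.8 = 4.116 m/s².
Stopping distance: v·t_r + v²/(2a) = 23 with t_r = 1.2 s and a = 4.116 m/s².
So v² + 9.878 v − 189.34 = 0.
Positive root: v = −a·t_r + √((a·t_r)² + 2a·d) = −4.939 + √(24.394 + 189.34) = 9.6806 m/s.
9.6806 m/s × 3.6 = 34.850 km/h.

Maximum speed ≈ 35 km/h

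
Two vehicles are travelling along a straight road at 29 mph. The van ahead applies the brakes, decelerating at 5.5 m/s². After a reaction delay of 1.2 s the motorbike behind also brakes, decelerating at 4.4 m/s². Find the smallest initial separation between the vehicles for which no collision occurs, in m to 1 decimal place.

29 mph × 0.44704 = 12.9642 m/s.
Leader travels v²/(2a_L) = 168.070 / 11.000 = 15.279 m before stopping.
Follower covers v·t_r = 12.9642 × 1.2 = 15.557 m while reacting, then v²/(2a_F) = 168.070 / 8.800 = 19.099 m while braking, for a total of 15.557 + 19.099 = 34.656 m.
Since a_F ≤ a_L and the follower starts braking later, the follower is never slower than the leader, so the closest approach is when both have stopped.
Minimum gap = 34.656 − 15.279 = 19.377 m.

Minimum gap ≈ 19.4 m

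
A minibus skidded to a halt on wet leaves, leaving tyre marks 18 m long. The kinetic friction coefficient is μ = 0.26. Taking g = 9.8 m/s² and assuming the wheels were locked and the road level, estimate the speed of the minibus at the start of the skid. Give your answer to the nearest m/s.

Deceleration a = μg = 0.26 × 9.8 = 2.548 m/s².
v = √(2a·d) = √(2 × 2.548 × 18) = √91.728 = 9.5775 m/s.

Initial speed ≈ 10 m/s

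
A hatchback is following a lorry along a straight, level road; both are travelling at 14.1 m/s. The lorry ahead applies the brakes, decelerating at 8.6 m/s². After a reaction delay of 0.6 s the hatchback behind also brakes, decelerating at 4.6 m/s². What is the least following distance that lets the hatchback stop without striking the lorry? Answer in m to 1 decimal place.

Leader travels v²/(2a_L) = 198.810 / 17.200 = 11.559 m before stopping.
Follower covers v·t_r = 14.1000 × 0.6 = 8.460 m while reacting, then v²/(2a_F) = 198.810 / 9.200 = 21.610 m while braking, for a total of 8.460 + 21.610 = 30.070 m.
Since a_F ≤ a_L and the follower starts braking later, the follower is never slower than the leader, so the closest approach is when both have stopped.
Minimum gap = 30.070 − 11.559 = 18.511 m.

Minimum gap ≈ 18.5 m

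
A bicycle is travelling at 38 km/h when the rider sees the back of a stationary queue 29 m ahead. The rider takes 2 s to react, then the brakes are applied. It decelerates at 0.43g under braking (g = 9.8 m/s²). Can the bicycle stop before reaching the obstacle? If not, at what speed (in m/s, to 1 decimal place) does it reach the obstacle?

No — it strikes the obstacle at 6.7 m/s

38 km/h ÷ 3.6 = 10.5556 m/s.
a = 0.43 × 9.8 = 4.214 m/s².
Reaction distance = 10.5556 × 2 = 21.111 m.
Braking distance needed to stop: v²/(2a) = 111.421 / 8.428 = 13.220 m, so total needed = 21.111 + 13.220 = 34.331 m > 29 m — it cannot stop.
Distance remaining when braking begins: 29 − 21.111 = 7.889 m.
v² = v₀² − 2a·d = 111.421 − 2 × 4.214 × 7.889 = 44.933 m²/s².
v = √44.933 = 6.703 m/s.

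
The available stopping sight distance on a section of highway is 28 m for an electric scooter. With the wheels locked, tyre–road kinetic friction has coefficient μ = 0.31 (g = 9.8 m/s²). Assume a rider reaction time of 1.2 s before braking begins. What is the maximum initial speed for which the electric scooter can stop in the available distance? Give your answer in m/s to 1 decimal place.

Maximum speed ≈ 9.9 m/s

a = μg = 0.31 × 9.8 = 3.038 m/s².
Stopping distance: v·t_r + v²/(2a) = 28 with t_r = 1.2 s and a = 3.038 m/s².
So v² + 7.291 v − 170.13 = 0.
Positive root: v = −a·t_r + √((a·t_r)² + 2a·d) = −3.646 + √(13.293 + 170.13) = 9.8974 m/s.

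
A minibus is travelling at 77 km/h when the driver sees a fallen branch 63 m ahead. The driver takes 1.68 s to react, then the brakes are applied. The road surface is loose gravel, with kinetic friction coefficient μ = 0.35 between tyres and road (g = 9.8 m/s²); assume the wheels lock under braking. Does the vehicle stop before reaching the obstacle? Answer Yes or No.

77 km/h ÷ 3.6 = 21.3889 m/s.
a = μg = 0.35 × 9.8 = 3.430 m/s².
Reaction distance = 21.3889 × 1.68 = 35.933 m.
Braking distance = v²/(2a) = 457.485 / 6.860 = 66.689 m.
Total stopping distance = 35.933 + 66.689 = 102.622 m, vs 63 m available — it cannot stop in time and overshoots by 102.622 − 63 = 39.622 m.

No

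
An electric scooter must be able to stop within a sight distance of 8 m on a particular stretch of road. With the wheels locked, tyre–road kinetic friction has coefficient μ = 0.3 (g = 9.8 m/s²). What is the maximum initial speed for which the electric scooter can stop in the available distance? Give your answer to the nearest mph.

Maximum speed ≈ 15 mph

a = μg = 0.3 × 9.8 = 2.940 m/s².
v²/(2a) = d ⇒ v = √(2 × 2.940 × 8) = √47.04 = 6.8586 m/s.
6.8586 m/s ÷ 0.44704 = 15.342 mph.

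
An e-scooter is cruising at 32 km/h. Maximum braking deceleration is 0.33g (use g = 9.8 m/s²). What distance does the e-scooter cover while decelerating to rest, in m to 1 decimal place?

Braking distance ≈ 12.2 m

32 km/h ÷ 3.6 = 8.8889 m/s.
a = 0.33 × 9.8 = 3.234 m/s².
Braking distance = v²/(2a) = 8.8889² / (2 × 3.234) = 79.013 / 6.468 = 12.216 m.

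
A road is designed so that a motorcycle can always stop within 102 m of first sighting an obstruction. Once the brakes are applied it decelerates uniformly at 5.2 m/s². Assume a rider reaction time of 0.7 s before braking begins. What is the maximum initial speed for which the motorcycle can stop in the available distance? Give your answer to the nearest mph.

Stopping distance: v·t_r + v²/(2a) = 102 with t_r = 0.7 s and a = 5.200 m/s².
So v² + 7.280 v − 1060.80 = 0.
Positive root: v = −a·t_r + √((a·t_r)² + 2a·d) = −3.640 + √(13.250 + 1060.80) = 29.1327 m/s.
29.1327 m/s ÷ 0.44704 = 65.168 mph.

Maximum speed ≈ 65 mph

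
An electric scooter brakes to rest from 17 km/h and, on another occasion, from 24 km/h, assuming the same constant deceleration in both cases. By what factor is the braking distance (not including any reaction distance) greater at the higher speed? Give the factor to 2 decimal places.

Braking distance d = v²/(2a), so with a fixed, d ∝ v².
Factor = (24/17)² = 1.4118² = 1.9932.

Factor ≈ 1.99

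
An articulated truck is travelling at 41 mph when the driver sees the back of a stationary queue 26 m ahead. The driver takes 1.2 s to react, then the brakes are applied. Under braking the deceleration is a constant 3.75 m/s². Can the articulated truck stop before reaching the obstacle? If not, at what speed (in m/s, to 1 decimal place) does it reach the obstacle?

No — it strikes the obstacle at 17.5 m/s

41 mph × 0.44704 = 18.3286 m/s.
Reaction distance = 18.3286 × 1.2 = 21.994 m.
Braking distance needed to stop: v²/(2a) = 335.938 / 7.500 = 44.792 m, so total needed = 21.994 + 44.792 = 66.786 m > 26 m — it cannot stop.
Distance remaining when braking begins: 26 − 21.994 = 4.006 m.
v² = v₀² − 2a·d = 335.938 − 2 × 3.750 × 4.006 = 305.893 m²/s².
v = √305.893 = 17.490 m/s.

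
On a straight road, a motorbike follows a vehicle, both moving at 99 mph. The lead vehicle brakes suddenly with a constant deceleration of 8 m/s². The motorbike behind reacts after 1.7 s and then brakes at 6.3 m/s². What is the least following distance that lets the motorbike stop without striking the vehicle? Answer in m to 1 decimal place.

Minimum gap ≈ 108.3 m

99 mph × 0.44704 = 44.2570 m/s.
Leader travels v²/(2a_L) = 1958.682 / 16.000 = 122.418 m before stopping.
Follower covers v·t_r = 44.2570 × 1.7 = 75.237 m while reacting, then v²/(2a_F) = 1958.682 / 12.600 = 155.451 m while braking, for a total of 75.237 + 155.451 = 230.688 m.
Since a_F ≤ a_L and the follower starts braking later, the follower is never slower than the leader, so the closest approach is when both have stopped.
Minimum gap = 230.688 − 122.418 = 108.270 m.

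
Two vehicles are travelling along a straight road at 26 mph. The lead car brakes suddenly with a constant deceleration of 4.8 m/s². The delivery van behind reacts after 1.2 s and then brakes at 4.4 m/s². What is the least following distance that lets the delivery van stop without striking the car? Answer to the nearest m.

Minimum gap ≈ 15 m

26 mph × 0.44704 = 11.6230 m/s.
Leader travels v²/(2a_L) = 135.094 / 9.600 = 14.072 m before stopping.
Follower covers v·t_r = 11.6230 × 1.2 = 13.948 m while reacting, then v²/(2a_F) = 135.094 / 8.800 = 15.352 m while braking, for a total of 13.948 + 15.352 = 29.300 m.
Since a_F ≤ a_L and the follower starts braking later, the follower is never slower than the leader, so the closest approach is when both have stopped.
Minimum gap = 29.300 − 14.072 = 15.228 m.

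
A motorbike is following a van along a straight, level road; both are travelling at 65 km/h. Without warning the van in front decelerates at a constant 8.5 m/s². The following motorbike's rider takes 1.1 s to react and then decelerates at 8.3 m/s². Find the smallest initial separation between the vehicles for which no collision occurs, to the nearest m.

65 km/h ÷ 3.6 = 18.0556 m/s.
Leader travels v²/(2a_L) = 326.005 / 17.000 = 19.177 m before stopping.
Follower covers v·t_r = 18.0556 × 1.1 = 19.861 m while reacting, then v²/(2a_F) = 326.005 / 16.600 = 19.639 m while braking, for a total of 19.861 + 19.639 = 39.500 m.
Since a_F ≤ a_L and the follower starts braking later, the follower is never slower than the leader, so the closest approach is when both have stopped.
Minimum gap = 39.500 − 19.177 = 20.323 m.

Minimum gap ≈ 20 m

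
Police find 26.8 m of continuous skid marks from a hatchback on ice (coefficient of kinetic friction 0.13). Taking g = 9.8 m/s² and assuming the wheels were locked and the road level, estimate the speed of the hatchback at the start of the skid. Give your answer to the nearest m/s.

Initial speed ≈ 8 m/s

Deceleration a = μg = 0.13 × 9.8 = 1.274 m/s².
v = √(2a·d) = √(2 × 1.274 × 26.8) = √68.286 = 8.2635 m/s.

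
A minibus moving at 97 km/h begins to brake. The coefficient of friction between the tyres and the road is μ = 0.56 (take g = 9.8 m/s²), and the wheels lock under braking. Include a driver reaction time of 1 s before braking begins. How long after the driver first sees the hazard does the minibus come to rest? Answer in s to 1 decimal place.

Total time ≈ 5.9 s

97 km/h ÷ 3.6 = 26.9444 m/s.
a = μg = 0.56 × 9.8 = 5.488 m/s².
Braking time = v/a = 26.9444 / 5.488 = 4.910 s.
Total = 1 + 4.910 = 5.910 s.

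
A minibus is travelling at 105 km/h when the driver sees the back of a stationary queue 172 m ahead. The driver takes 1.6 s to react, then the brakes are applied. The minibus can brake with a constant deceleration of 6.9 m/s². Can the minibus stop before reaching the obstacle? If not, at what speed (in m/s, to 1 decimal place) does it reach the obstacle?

Yes — it stops about 63.7 m short of the obstacle, so it never reaches it

105 km/h ÷ 3.6 = 29.1667 m/s.
Reaction distance = 29.1667 × 1.6 = 46.667 m.
Braking distance = v²/(2a) = 850.696 / 13.800 = 61.645 m.
Total stopping distance = 46.667 + 61.645 = 108.312 m, vs 172 m available — it stops with 172 − 108.312 = 63.688 m to spare.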